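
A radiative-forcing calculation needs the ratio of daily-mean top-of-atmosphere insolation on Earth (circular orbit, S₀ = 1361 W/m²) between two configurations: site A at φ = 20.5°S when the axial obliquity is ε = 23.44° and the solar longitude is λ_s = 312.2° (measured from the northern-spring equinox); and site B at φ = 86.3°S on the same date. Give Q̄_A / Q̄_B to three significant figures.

Q̄_A / Q̄_B ≈ 1.15

— Configuration A (φ=-20.5°):
Solar declination: sin δ = sin ε · sin λ_s = sin 23.44° × sin 312.2° = -0.29468, so δ = -17.139°.
cos H₀ = −tan(-20.5°) tan(-17.139°) = -0.1153, H₀ = 1.6864 rad.
Bracket: H₀ sin φ sin δ + cos φ cos δ sin H₀ = 1.6864×-0.35021×-0.29468 + 0.93667×0.95559×0.99333 = 0.174036 + 0.889102 = 1.063138.
Q̄ = (S₀/π) × [bracket] = (1361/π) × 1.063138 = 460.57 W/m².
— Configuration B (φ=-86.3°):
cos H₀ = −tan(-86.3°) tan(-17.139°) = -4.7687 ≤ −1 ⇒ polar day, H₀ = π.
Bracket: H₀ sin φ sin δ + cos φ cos δ sin H₀ = 3.1416×-0.99792×-0.29468 + 0.06453×0.95559×0.00000 = 0.923841 + 0.000000 = 0.923841.
Q̄ = (S₀/π) × [bracket] = (1361/π) × 0.923841 = 400.23 W/m².
Ratio Q̄_A / Q̄_B = 460.57 / 400.23 = 1.151.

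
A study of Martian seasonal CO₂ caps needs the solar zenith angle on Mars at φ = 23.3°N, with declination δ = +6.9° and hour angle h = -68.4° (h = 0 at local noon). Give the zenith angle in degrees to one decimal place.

θ_z = 67.5°

cos θ_z = sin φ sin δ + cos φ cos δ cos h = 0.047520 + 0.335654 = 0.383174.
θ_z = arccos(0.383174) = 67.5°.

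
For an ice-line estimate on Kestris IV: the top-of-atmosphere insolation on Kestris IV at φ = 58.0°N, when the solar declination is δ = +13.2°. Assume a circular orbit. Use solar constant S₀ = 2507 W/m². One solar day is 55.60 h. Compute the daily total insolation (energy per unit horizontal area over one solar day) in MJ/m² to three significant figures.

cos H₀ = −tan(+58.0°) tan(+13.200°) = -0.3754, H₀ = 1.9556 rad.
Bracket: H₀ sin φ sin δ + cos φ cos δ sin H₀ = 1.9556×0.84805×0.22835 + 0.52992×0.97358×0.92688 = 0.378706 + 0.478195 = 0.856901.
Q̄ = (S₀/π) × [bracket] = (2507/π) × 0.856901 = 683.81 W/m².
Daily total = Q̄ × 55.60 h × 3600 s/h = 683.81 × 55.60 × 3600 / 10⁶ = 136.9 MJ/m².

137 MJ/m²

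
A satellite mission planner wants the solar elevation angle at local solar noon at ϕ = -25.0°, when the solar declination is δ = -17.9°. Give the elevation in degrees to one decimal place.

At local noon the hour angle is zero, so the zenith angle equals |ϕ − δ| = |-25.0° − (-17.900°)| = 7.100°.
Elevation = 90° − 7.100° = 82.9°.

82.9°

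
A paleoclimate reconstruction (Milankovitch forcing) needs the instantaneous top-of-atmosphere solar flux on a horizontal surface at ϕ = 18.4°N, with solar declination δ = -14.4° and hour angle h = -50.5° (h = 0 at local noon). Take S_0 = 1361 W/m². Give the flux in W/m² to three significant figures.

cos θ_z = sin ϕ sin δ + cos ϕ cos δ cos h = -0.078499 + 0.584597 = 0.506098.
Flux = S_0 · cos θ_z = 1361 × 0.506098 = 688.8 W/m².

689 W/m²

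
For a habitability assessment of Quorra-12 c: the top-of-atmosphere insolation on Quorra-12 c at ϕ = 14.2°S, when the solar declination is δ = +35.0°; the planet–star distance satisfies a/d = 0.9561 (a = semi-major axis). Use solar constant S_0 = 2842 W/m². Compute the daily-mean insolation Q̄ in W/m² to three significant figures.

cos h₀ = −tan(-14.2°) tan(+35.000°) = 0.1772, h₀ = 1.3927 rad.
Bracket: h₀ sin ϕ sin δ + cos ϕ cos δ sin h₀ = 1.3927×-0.24531×0.57358 + 0.96945×0.81915×0.98418 = -0.195960 + 0.781562 = 0.585602.
Inverse-square distance factor (a/d)² = 0.9561² = 0.914127.
Q̄ = (S_0/π) × 0.914127 × [bracket] = (2842/π) × 0.914127 × 0.585602 = 484.3 W/m².

Q̄ ≈ 484 W/m²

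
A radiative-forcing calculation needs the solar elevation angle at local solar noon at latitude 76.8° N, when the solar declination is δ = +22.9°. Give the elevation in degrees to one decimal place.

At local noon the hour angle is zero, so the zenith angle equals |ϕ − δ| = |+76.8° − (+22.900°)| = 53.900°.
Elevation = 90° − 53.900° = 36.1°.

36.1°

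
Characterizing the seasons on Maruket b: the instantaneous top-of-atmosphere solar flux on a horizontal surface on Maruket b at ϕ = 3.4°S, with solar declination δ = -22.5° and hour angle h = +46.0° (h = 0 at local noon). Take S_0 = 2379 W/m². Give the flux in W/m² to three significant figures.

cos θ_z = sin ϕ sin δ + cos ϕ cos δ cos h = 0.022696 + 0.640651 = 0.663347.
Flux = S_0 · cos θ_z = 2379 × 0.663347 = 1578 W/m².

1.58e+03 W/m²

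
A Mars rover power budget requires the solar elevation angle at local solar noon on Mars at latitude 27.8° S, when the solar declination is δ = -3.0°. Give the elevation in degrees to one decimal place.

65.2°

At local noon the hour angle is zero, so the zenith angle equals |ϕ − δ| = |-27.8° − (-3.000°)| = 24.800°.
Elevation = 90° − 24.800° = 65.2°.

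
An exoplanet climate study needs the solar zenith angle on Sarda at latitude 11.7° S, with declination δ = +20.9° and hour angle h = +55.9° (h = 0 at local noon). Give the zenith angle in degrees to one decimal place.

cos θ_z = sin ϕ sin δ + cos ϕ cos δ cos h = -0.072342 + 0.512869 = 0.440527.
θ_z = arccos(0.440527) = 63.9°.

θ_z = 63.9°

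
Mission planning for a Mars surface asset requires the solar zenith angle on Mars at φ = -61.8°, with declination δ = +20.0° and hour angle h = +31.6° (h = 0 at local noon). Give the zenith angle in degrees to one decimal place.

cos θ_z = sin φ sin δ + cos φ cos δ cos h = -0.301424 + 0.378211 = 0.076787.
θ_z = arccos(0.076787) = 85.6°.

θ_z = 85.6°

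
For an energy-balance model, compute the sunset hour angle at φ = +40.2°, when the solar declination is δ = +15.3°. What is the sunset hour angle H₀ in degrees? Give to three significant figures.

cos H₀ = −tan φ · tan δ = −tan(+40.2°) × tan(+15.300°) = -0.2312, so H₀ = 1.8041 rad = 103.37°.

H₀ = 103°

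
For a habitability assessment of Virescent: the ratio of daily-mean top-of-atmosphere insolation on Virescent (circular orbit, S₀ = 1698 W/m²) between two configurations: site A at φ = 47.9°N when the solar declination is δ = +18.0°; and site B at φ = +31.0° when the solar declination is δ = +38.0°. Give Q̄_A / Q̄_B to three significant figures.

— Configuration A (φ=+47.9°):
cos H₀ = −tan(+47.9°) tan(+18.000°) = -0.3596, H₀ = 1.9386 rad.
Bracket: H₀ sin φ sin δ + cos φ cos δ sin H₀ = 1.9386×0.74198×0.30902 + 0.67043×0.95106×0.93311 = 0.444495 + 0.594969 = 1.039464.
Q̄ = (S₀/π) × [bracket] = (1698/π) × 1.039464 = 561.82 W/m².
— Configuration B (φ=+31.0°):
cos H₀ = −tan(+31.0°) tan(+38.000°) = -0.4694, H₀ = 2.0595 rad.
Bracket: H₀ sin φ sin δ + cos φ cos δ sin H₀ = 2.0595×0.51504×0.61566 + 0.85717×0.78801×0.88296 = 0.653046 + 0.596403 = 1.249449.
Q̄ = (S₀/π) × [bracket] = (1698/π) × 1.249449 = 675.31 W/m².
Ratio Q̄_A / Q̄_B = 561.82 / 675.31 = 0.8319.

Q̄_A / Q̄_B ≈ 0.832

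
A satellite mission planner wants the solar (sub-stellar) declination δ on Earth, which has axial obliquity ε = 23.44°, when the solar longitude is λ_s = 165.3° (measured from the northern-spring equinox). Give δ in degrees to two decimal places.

δ = +5.79°

sin δ = sin ε · sin λ_s = sin 23.44° × sin 165.3° = 0.100942.
δ = arcsin(0.100942) = +5.79°.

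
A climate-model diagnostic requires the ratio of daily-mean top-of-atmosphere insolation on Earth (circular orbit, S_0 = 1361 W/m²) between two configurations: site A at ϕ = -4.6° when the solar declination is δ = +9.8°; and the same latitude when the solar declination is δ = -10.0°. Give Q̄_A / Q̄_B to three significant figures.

— Configuration A (ϕ=-4.6°):
cos h₀ = −tan(-4.6°) tan(+9.800°) = 0.0139, h₀ = 1.5569 rad.
Bracket: h₀ sin ϕ sin δ + cos ϕ cos δ sin h₀ = 1.5569×-0.08020×0.17021 + 0.99678×0.98541×0.99990 = -0.021253 + 0.982139 = 0.960886.
Q̄ = (S_0/π) × [bracket] = (1361/π) × 0.960886 = 416.27 W/m².
— Configuration B (ϕ=-4.6°):
cos h₀ = −tan(-4.6°) tan(-10.000°) = -0.0142, h₀ = 1.5850 rad.
Bracket: h₀ sin ϕ sin δ + cos ϕ cos δ sin h₀ = 1.5850×-0.08020×-0.17365 + 0.99678×0.98481×0.99990 = 0.022074 + 0.981541 = 1.003615.
Q̄ = (S_0/π) × [bracket] = (1361/π) × 1.003615 = 434.79 W/m².
Ratio Q̄_A / Q̄_B = 416.27 / 434.79 = 0.9574.

Q̄_A / Q̄_B ≈ 0.957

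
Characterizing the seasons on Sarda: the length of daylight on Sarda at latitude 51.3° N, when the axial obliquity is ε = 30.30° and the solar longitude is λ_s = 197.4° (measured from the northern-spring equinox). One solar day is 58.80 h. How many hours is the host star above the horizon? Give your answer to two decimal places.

25.81 h

Solar declination: sin δ = sin ε · sin λ_s = sin 30.30° × sin 197.4° = -0.15087, so δ = -8.678°.
cos H₀ = −tan φ · tan δ = −tan(+51.3°) × tan(-8.678°) = 0.1905, so H₀ = 1.3791 rad = 79.02°.
Daylight = 2H₀/(2π) × 58.80 h = (1.3791/π) × 58.80 = 25.81 h.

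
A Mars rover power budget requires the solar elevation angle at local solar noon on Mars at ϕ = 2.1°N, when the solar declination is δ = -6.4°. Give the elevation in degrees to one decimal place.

At local noon the hour angle is zero, so the zenith angle equals |ϕ − δ| = |+2.1° − (-6.400°)| = 8.500°.
Elevation = 90° − 8.500° = 81.5°.

81.5°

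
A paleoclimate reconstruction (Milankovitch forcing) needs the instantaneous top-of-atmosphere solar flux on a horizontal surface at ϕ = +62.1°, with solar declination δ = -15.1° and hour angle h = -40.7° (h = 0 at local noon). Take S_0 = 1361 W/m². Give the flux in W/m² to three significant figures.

cos θ_z = sin ϕ sin δ + cos ϕ cos δ cos h = -0.230225 + 0.342505 = 0.112280.
Flux = S_0 · cos θ_z = 1361 × 0.112280 = 152.8 W/m².

153 W/m²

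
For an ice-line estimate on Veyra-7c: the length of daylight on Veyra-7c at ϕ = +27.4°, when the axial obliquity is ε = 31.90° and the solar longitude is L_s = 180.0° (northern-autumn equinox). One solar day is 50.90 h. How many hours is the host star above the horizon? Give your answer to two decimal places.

25.45 h

Solar declination: sin δ = sin ε · sin L_s = sin 31.90° × sin 180.0° = 0.00000, so δ = +0.000°.
cos h₀ = −tan ϕ · tan δ = −tan(+27.4°) × tan(+0.000°) = -0.0000, so h₀ = 1.5708 rad = 90.00°.
Daylight = 2h₀/(2π) × 50.90 h = (1.5708/π) × 50.90 = 25.45 h.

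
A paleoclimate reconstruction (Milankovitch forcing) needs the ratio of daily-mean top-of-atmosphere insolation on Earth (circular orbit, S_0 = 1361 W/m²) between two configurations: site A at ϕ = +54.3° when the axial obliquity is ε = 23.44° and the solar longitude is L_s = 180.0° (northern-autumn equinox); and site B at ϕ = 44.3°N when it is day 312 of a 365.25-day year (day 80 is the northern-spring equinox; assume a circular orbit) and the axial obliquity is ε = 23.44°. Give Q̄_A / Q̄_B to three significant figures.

— Configuration A (ϕ=+54.3°):
Solar declination: sin δ = sin ε · sin L_s = sin 23.44° × sin 180.0° = 0.00000, so δ = +0.000°.
cos h₀ = −tan(+54.3°) tan(+0.000°) = -0.0000, h₀ = 1.5708 rad.
Bracket: h₀ sin ϕ sin δ + cos ϕ cos δ sin h₀ = 1.5708×0.81208×0.00000 + 0.58354×1.00000×1.00000 = 0.000000 + 0.583540 = 0.583540.
Q̄ = (S_0/π) × [bracket] = (1361/π) × 0.583540 = 252.80 W/m².
— Configuration B (ϕ=+44.3°):
Solar longitude: L_s = 360° × (312 − 80)/365.25 = 228.665°.
sin δ = sin 23.44° × sin 228.665° = -0.29869, so δ = -17.379°.
cos h₀ = −tan(+44.3°) tan(-17.379°) = 0.3054, h₀ = 1.2604 rad.
Bracket: h₀ sin ϕ sin δ + cos ϕ cos δ sin h₀ = 1.2604×0.69842×-0.29869 + 0.71569×0.95435×0.95222 = -0.262933 + 0.650384 = 0.387451.
Q̄ = (S_0/π) × [bracket] = (1361/π) × 0.387451 = 167.85 W/m².
Ratio Q̄_A / Q̄_B = 252.80 / 167.85 = 1.506.

Q̄_A / Q̄_B ≈ 1.51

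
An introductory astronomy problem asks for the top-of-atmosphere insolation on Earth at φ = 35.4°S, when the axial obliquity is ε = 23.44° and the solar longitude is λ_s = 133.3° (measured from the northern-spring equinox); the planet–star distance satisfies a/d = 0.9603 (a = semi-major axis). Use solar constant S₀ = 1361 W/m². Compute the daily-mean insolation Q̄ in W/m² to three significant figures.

Q̄ ≈ 214 W/m²

Solar declination: sin δ = sin ε · sin λ_s = sin 23.44° × sin 133.3° = 0.28950, so δ = +16.828°.
cos H₀ = −tan(-35.4°) tan(+16.828°) = 0.2149, H₀ = 1.3542 rad.
Bracket: H₀ sin φ sin δ + cos φ cos δ sin H₀ = 1.3542×-0.57928×0.28950 + 0.81513×0.95718×0.97663 = -0.227101 + 0.761992 = 0.534891.
Inverse-square distance factor (a/d)² = 0.9603² = 0.922176.
Q̄ = (S₀/π) × 0.922176 × [bracket] = (1361/π) × 0.922176 × 0.534891 = 213.7 W/m².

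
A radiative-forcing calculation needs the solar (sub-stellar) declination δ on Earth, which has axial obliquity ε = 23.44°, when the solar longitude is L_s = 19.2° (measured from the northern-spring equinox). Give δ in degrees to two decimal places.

sin δ = sin ε · sin L_s = sin 23.44° × sin 19.2° = 0.130819.
δ = arcsin(0.130819) = +7.52°.

δ = +7.52°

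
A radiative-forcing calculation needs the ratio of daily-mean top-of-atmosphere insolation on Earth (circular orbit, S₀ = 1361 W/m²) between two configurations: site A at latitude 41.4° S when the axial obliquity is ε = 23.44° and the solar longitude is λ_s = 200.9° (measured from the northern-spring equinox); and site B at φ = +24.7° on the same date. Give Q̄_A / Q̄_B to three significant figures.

— Configuration A (φ=-41.4°):
Solar declination: sin δ = sin ε · sin λ_s = sin 23.44° × sin 200.9° = -0.14191, so δ = -8.158°.
cos H₀ = −tan(-41.4°) tan(-8.158°) = -0.1264, H₀ = 1.6975 rad.
Bracket: H₀ sin φ sin δ + cos φ cos δ sin H₀ = 1.6975×-0.66131×-0.14191 + 0.75011×0.98988×0.99198 = 0.159304 + 0.736564 = 0.895868.
Q̄ = (S₀/π) × [bracket] = (1361/π) × 0.895868 = 388.11 W/m².
— Configuration B (φ=+24.7°):
cos H₀ = −tan(+24.7°) tan(-8.158°) = 0.0659, H₀ = 1.5048 rad.
Bracket: H₀ sin φ sin δ + cos φ cos δ sin H₀ = 1.5048×0.41787×-0.14191 + 0.90851×0.98988×0.99782 = -0.089235 + 0.897355 = 0.808120.
Q̄ = (S₀/π) × [bracket] = (1361/π) × 0.808120 = 350.09 W/m².
Ratio Q̄_A / Q̄_B = 388.11 / 350.09 = 1.109.

Q̄_A / Q̄_B ≈ 1.11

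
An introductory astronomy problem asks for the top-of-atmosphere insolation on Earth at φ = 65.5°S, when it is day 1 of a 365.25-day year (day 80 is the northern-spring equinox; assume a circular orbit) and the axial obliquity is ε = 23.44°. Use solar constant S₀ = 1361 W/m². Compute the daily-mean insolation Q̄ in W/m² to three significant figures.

Q̄ ≈ 485 W/m²

Solar longitude: λ_s = 360° × (1 − 80)/365.25 = -77.864°, i.e. -77.864° + 360° = 282.136°.
sin δ = sin 23.44° × sin 282.136° = -0.38890, so δ = -22.886°.
cos H₀ = −tan(-65.5°) tan(-22.886°) = -0.9263, H₀ = 2.7552 rad.
Bracket: H₀ sin φ sin δ + cos φ cos δ sin H₀ = 2.7552×-0.90996×-0.38890 + 0.41469×0.92128×0.37684 = 0.975020 + 0.143970 = 1.118990.
Q̄ = (S₀/π) × [bracket] = (1361/π) × 1.118990 = 484.8 W/m².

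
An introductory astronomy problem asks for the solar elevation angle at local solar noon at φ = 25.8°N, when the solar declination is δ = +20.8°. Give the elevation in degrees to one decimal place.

At local noon the hour angle is zero, so the zenith angle equals |φ − δ| = |+25.8° − (+20.800°)| = 5.000°.
Elevation = 90° − 5.000° = 85.0°.

85.0°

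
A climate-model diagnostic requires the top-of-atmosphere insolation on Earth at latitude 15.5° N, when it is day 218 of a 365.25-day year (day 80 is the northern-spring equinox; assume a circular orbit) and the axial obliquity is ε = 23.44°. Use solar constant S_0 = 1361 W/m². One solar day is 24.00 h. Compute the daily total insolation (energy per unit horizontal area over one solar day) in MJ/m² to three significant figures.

39.1 MJ/m²

Solar longitude: L_s = 360° × (218 − 80)/365.25 = 136.016°.
sin δ = sin 23.44° × sin 136.016° = 0.27625, so δ = +16.036°.
cos h₀ = −tan(+15.5°) tan(+16.036°) = -0.0797, h₀ = 1.6506 rad.
Bracket: h₀ sin ϕ sin δ + cos ϕ cos δ sin h₀ = 1.6506×0.26724×0.27625 + 0.96363×0.96109×0.99682 = 0.121856 + 0.923190 = 1.045046.
Q̄ = (S_0/π) × [bracket] = (1361/π) × 1.045046 = 452.73 W/m².
Daily total = Q̄ × 24.00 h × 3600 s/h = 452.73 × 24.00 × 3600 / 10⁶ = 39.12 MJ/m².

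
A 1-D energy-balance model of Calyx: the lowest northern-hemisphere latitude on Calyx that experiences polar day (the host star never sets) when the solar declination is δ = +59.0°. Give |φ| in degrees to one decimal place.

Polar day requires cos H₀ = −tan φ tan δ ≤ −1, i.e. tan φ tan δ ≥ 1.
The boundary is |tan φ| · |tan δ| = 1, so |φ| = 90° − |δ| = 90° − 59.0° = 31.0° in the northern hemisphere.

|φ| = 31.0°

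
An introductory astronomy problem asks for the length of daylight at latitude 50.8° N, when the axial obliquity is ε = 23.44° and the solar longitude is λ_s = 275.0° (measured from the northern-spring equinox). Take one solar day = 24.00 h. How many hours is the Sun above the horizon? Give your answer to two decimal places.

Solar declination: sin δ = sin ε · sin λ_s = sin 23.44° × sin 275.0° = -0.39627, so δ = -23.346°.
cos H₀ = −tan φ · tan δ = −tan(+50.8°) × tan(-23.346°) = 0.5292, so H₀ = 1.0131 rad = 58.05°.
Daylight = 2H₀/(2π) × 24.00 h = (1.0131/π) × 24.00 = 7.74 h.

7.74 h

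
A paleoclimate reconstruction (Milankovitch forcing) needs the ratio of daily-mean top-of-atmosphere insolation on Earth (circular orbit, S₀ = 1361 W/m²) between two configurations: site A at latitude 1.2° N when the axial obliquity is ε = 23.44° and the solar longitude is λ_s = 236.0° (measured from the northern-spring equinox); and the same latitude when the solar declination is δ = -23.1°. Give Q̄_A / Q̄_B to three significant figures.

Q̄_A / Q̄_B ≈ 1.03

— Configuration A (φ=+1.2°):
Solar declination: sin δ = sin ε · sin λ_s = sin 23.44° × sin 236.0° = -0.32978, so δ = -19.256°.
cos H₀ = −tan(+1.2°) tan(-19.256°) = 0.0073, H₀ = 1.5635 rad.
Bracket: H₀ sin φ sin δ + cos φ cos δ sin H₀ = 1.5635×0.02094×-0.32978 + 0.99978×0.94406×0.99997 = -0.010797 + 0.943824 = 0.933027.
Q̄ = (S₀/π) × [bracket] = (1361/π) × 0.933027 = 404.21 W/m².
— Configuration B (φ=+1.2°):
cos H₀ = −tan(+1.2°) tan(-23.100°) = 0.0089, H₀ = 1.5619 rad.
Bracket: H₀ sin φ sin δ + cos φ cos δ sin H₀ = 1.5619×0.02094×-0.39234 + 0.99978×0.91982×0.99996 = -0.012832 + 0.919581 = 0.906749.
Q̄ = (S₀/π) × [bracket] = (1361/π) × 0.906749 = 392.82 W/m².
Ratio Q̄_A / Q̄_B = 404.21 / 392.82 = 1.029.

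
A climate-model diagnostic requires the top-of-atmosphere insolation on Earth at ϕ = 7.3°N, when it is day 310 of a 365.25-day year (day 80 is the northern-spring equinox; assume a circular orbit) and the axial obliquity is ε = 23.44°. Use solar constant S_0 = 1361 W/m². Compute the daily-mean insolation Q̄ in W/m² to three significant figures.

Q̄ ≈ 387 W/m²

Solar longitude: L_s = 360° × (310 − 80)/365.25 = 226.694°.
sin δ = sin 23.44° × sin 226.694° = -0.28947, so δ = -16.826°.
cos h₀ = −tan(+7.3°) tan(-16.826°) = 0.0387, h₀ = 1.5320 rad.
Bracket: h₀ sin ϕ sin δ + cos ϕ cos δ sin h₀ = 1.5320×0.12706×-0.28947 + 0.99189×0.95719×0.99925 = -0.056347 + 0.948715 = 0.892368.
Q̄ = (S_0/π) × [bracket] = (1361/π) × 0.892368 = 386.6 W/m².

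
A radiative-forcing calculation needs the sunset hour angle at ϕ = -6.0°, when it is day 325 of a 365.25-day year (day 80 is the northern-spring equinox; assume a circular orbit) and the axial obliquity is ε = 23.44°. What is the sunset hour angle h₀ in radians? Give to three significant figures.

Solar longitude: L_s = 360° × (325 − 80)/365.25 = 241.478°.
sin δ = sin 23.44° × sin 241.478° = -0.34951, so δ = -20.457°.
cos h₀ = −tan ϕ · tan δ = −tan(-6.0°) × tan(-20.457°) = -0.0392, so h₀ = 1.6100 rad = 92.25°.

h₀ = 1.61 rad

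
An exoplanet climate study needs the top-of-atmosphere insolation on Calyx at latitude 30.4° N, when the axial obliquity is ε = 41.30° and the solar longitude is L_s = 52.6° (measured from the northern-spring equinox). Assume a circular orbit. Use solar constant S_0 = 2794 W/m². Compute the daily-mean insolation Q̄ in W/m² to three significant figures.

Solar declination: sin δ = sin ε · sin L_s = sin 41.30° × sin 52.6° = 0.52431, so δ = +31.622°.
cos h₀ = −tan(+30.4°) tan(+31.622°) = -0.3613, h₀ = 1.9404 rad.
Bracket: h₀ sin ϕ sin δ + cos ϕ cos δ sin h₀ = 1.9404×0.50603×0.52431 + 0.86251×0.85152×0.93247 = 0.514820 + 0.684847 = 1.199667.
Q̄ = (S_0/π) × [bracket] = (2794/π) × 1.199667 = 1067 W/m².

Q̄ ≈ 1.07e+03 W/m²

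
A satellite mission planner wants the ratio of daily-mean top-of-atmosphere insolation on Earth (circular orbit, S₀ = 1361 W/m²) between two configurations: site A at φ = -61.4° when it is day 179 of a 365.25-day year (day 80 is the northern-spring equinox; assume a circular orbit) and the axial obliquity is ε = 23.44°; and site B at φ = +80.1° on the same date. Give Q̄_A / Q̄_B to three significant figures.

Q̄_A / Q̄_B ≈ 0.0338

— Configuration A (φ=-61.4°):
Solar longitude: λ_s = 360° × (179 − 80)/365.25 = 97.577°.
sin δ = sin 23.44° × sin 97.577° = 0.39432, so δ = +23.223°.
cos H₀ = −tan(-61.4°) tan(+23.223°) = 0.7870, H₀ = 0.6649 rad.
Bracket: H₀ sin φ sin δ + cos φ cos δ sin H₀ = 0.6649×-0.87798×0.39432 + 0.47869×0.91898×0.61696 = -0.230192 + 0.271405 = 0.041213.
Q̄ = (S₀/π) × [bracket] = (1361/π) × 0.041213 = 17.854 W/m².
— Configuration B (φ=+80.1°):
cos H₀ = −tan(+80.1°) tan(+23.223°) = -2.4585 ≤ −1 ⇒ polar day, H₀ = π.
Bracket: H₀ sin φ sin δ + cos φ cos δ sin H₀ = 3.1416×0.98511×0.39432 + 0.17193×0.91898×0.00000 = 1.220350 + 0.000000 = 1.220350.
Q̄ = (S₀/π) × [bracket] = (1361/π) × 1.220350 = 528.68 W/m².
Ratio Q̄_A / Q̄_B = 17.854 / 528.68 = 0.03377.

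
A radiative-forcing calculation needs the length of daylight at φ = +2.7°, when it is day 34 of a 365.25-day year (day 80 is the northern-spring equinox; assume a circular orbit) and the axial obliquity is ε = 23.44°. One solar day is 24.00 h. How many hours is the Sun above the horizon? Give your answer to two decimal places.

11.89 h

Solar longitude: λ_s = 360° × (34 − 80)/365.25 = -45.339°, i.e. -45.339° + 360° = 314.661°.
sin δ = sin 23.44° × sin 314.661° = -0.28294, so δ = -16.436°.
cos H₀ = −tan φ · tan δ = −tan(+2.7°) × tan(-16.436°) = 0.0139, so H₀ = 1.5569 rad = 89.20°.
Daylight = 2H₀/(2π) × 24.00 h = (1.5569/π) × 24.00 = 11.89 h.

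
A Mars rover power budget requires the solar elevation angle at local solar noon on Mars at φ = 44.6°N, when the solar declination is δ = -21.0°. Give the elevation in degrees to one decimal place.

At local noon the hour angle is zero, so the zenith angle equals |φ − δ| = |+44.6° − (-21.000°)| = 65.600°.
Elevation = 90° − 65.600° = 24.4°.

24.4°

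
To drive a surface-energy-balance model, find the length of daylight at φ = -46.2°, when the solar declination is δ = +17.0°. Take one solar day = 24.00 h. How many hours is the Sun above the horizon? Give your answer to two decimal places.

9.52 h

cos H₀ = −tan φ · tan δ = −tan(-46.2°) × tan(+17.000°) = 0.3188, so H₀ = 1.2463 rad = 71.41°.
Daylight = 2H₀/(2π) × 24.00 h = (1.2463/π) × 24.00 = 9.52 h.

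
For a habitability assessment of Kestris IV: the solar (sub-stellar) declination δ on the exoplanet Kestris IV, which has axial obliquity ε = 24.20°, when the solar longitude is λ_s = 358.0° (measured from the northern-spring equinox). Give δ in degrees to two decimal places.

δ = -0.82°

sin δ = sin ε · sin λ_s = sin 24.20° × sin 358.0° = -0.014306.
δ = arcsin(-0.014306) = -0.82°.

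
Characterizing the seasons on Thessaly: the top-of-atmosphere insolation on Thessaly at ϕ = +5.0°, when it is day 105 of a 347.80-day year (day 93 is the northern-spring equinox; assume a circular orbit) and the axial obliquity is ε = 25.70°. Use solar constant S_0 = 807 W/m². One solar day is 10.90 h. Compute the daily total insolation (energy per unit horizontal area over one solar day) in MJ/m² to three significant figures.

Solar longitude: L_s = 360° × (105 − 93)/347.80 = 12.421°.
sin δ = sin 25.70° × sin 12.421° = 0.09328, so δ = +5.352°.
cos h₀ = −tan(+5.0°) tan(+5.352°) = -0.0082, h₀ = 1.5790 rad.
Bracket: h₀ sin ϕ sin δ + cos ϕ cos δ sin h₀ = 1.5790×0.08716×0.09328 + 0.99619×0.99564×0.99997 = 0.012838 + 0.991817 = 1.004655.
Q̄ = (S_0/π) × [bracket] = (807/π) × 1.004655 = 258.07 W/m².
Daily total = Q̄ × 10.90 h × 3600 s/h = 258.07 × 10.90 × 3600 / 10⁶ = 10.13 MJ/m².

10.1 MJ/m²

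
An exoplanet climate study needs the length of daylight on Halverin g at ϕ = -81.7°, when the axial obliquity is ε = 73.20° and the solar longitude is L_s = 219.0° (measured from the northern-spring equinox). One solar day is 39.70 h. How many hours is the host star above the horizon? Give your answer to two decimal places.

39.70 h

Solar declination: sin δ = sin ε · sin L_s = sin 73.20° × sin 219.0° = -0.60246, so δ = -37.046°.
Sunrise equation: cos h₀ = −tan ϕ · tan δ = -5.1741 ≤ −1, so the host star never sets (polar day) and h₀ = π.
Daylight = 2h₀/(2π) × 39.70 h = (3.1416/π) × 39.70 = 39.70 h.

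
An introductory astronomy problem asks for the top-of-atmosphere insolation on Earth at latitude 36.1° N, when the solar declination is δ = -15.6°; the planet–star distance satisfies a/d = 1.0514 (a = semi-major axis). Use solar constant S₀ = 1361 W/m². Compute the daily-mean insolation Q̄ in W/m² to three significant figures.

Q̄ ≈ 261 W/m²

cos H₀ = −tan(+36.1°) tan(-15.600°) = 0.2036, H₀ = 1.3658 rad.
Bracket: H₀ sin φ sin δ + cos φ cos δ sin H₀ = 1.3658×0.58920×-0.26892 + 0.80799×0.96316×0.97905 = -0.216408 + 0.761920 = 0.545512.
Inverse-square distance factor (a/d)² = 1.0514² = 1.105442.
Q̄ = (S₀/π) × 1.105442 × [bracket] = (1361/π) × 1.105442 × 0.545512 = 261.2 W/m².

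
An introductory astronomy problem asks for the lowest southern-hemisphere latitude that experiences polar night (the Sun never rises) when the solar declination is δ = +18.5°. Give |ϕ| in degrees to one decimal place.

|ϕ| = 71.5°

Polar night requires cos h₀ = −tan ϕ tan δ ≥ 1, i.e. tan ϕ tan δ ≤ −1.
The boundary is |tan ϕ| · |tan δ| = 1, so |ϕ| = 90° − |δ| = 90° − 18.5° = 71.5° in the southern hemisphere.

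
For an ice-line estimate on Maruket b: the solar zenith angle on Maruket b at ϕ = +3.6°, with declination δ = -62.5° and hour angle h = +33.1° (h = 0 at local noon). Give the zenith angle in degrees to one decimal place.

θ_z = 70.7°

cos θ_z = sin ϕ sin δ + cos ϕ cos δ cos h = -0.055696 + 0.386052 = 0.330356.
θ_z = arccos(0.330356) = 70.7°.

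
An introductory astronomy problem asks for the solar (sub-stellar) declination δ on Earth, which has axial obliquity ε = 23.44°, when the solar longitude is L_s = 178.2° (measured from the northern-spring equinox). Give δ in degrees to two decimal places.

δ = +0.72°

sin δ = sin ε · sin L_s = sin 23.44° × sin 178.2° = 0.012495.
δ = arcsin(0.012495) = +0.72°.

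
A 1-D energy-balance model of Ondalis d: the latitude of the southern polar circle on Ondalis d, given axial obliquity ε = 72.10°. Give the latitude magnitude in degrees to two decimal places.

17.90°

The polar circle is the lowest latitude that experiences at least one full rotation of continuous darkness at the northern-summer solstice; it lies at |φ| = 90° − ε = 90° − 72.10° = 17.90°.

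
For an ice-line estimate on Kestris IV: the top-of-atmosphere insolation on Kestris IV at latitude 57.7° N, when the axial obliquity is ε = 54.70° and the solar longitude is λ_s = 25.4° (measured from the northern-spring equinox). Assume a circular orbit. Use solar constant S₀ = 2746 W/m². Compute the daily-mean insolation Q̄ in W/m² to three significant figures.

Q̄ ≈ 923 W/m²

Solar declination: sin δ = sin ε · sin λ_s = sin 54.70° × sin 25.4° = 0.35007, so δ = +20.492°.
cos H₀ = −tan(+57.7°) tan(+20.492°) = -0.5912, H₀ = 2.2033 rad.
Bracket: H₀ sin φ sin δ + cos φ cos δ sin H₀ = 2.2033×0.84526×0.35007 + 0.53435×0.93672×0.80655 = 0.651957 + 0.403708 = 1.055665.
Q̄ = (S₀/π) × [bracket] = (2746/π) × 1.055665 = 922.7 W/m².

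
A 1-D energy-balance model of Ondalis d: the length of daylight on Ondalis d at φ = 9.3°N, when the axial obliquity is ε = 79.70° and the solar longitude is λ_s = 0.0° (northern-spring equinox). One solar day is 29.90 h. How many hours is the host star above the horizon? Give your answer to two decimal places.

Solar declination: sin δ = sin ε · sin λ_s = sin 79.70° × sin 0.0° = 0.00000, so δ = +0.000°.
cos H₀ = −tan φ · tan δ = −tan(+9.3°) × tan(+0.000°) = -0.0000, so H₀ = 1.5708 rad = 90.00°.
Daylight = 2H₀/(2π) × 29.90 h = (1.5708/π) × 29.90 = 14.95 h.

14.95 h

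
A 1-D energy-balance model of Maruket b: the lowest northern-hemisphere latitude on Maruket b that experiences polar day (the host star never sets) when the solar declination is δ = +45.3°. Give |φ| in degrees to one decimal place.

|φ| = 44.7°

Polar day requires cos H₀ = −tan φ tan δ ≤ −1, i.e. tan φ tan δ ≥ 1.
The boundary is |tan φ| · |tan δ| = 1, so |φ| = 90° − |δ| = 90° − 45.3° = 44.7° in the northern hemisphere.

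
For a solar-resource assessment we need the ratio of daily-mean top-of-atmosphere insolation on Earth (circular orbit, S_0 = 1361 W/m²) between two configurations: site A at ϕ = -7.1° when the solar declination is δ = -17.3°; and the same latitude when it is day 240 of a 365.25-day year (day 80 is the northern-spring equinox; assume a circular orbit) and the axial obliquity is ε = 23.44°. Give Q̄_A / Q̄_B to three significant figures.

Q̄_A / Q̄_B ≈ 1.06

— Configuration A (ϕ=-7.1°):
cos h₀ = −tan(-7.1°) tan(-17.300°) = -0.0388, h₀ = 1.6096 rad.
Bracket: h₀ sin ϕ sin δ + cos ϕ cos δ sin h₀ = 1.6096×-0.12360×-0.29737 + 0.99233×0.95476×0.99925 = 0.059161 + 0.946726 = 1.005887.
Q̄ = (S_0/π) × [bracket] = (1361/π) × 1.005887 = 435.77 W/m².
— Configuration B (ϕ=-7.1°):
Solar longitude: L_s = 360° × (240 − 80)/365.25 = 157.700°.
sin δ = sin 23.44° × sin 157.700° = 0.15094, so δ = +8.682°.
cos h₀ = −tan(-7.1°) tan(+8.682°) = 0.0190, h₀ = 1.5518 rad.
Bracket: h₀ sin ϕ sin δ + cos ϕ cos δ sin h₀ = 1.5518×-0.12360×0.15094 + 0.99233×0.98854×0.99982 = -0.028951 + 0.980781 = 0.951830.
Q̄ = (S_0/π) × [bracket] = (1361/π) × 0.951830 = 412.35 W/m².
Ratio Q̄_A / Q̄_B = 435.77 / 412.35 = 1.057.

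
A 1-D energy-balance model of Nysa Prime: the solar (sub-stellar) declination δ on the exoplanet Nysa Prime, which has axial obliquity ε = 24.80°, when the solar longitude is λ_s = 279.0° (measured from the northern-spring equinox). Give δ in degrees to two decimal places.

δ = -24.47°

sin δ = sin ε · sin λ_s = sin 24.80° × sin 279.0° = -0.414288.
δ = arcsin(-0.414288) = -24.47°.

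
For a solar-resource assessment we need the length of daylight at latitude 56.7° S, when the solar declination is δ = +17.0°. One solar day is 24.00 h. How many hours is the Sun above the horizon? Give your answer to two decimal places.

cos H₀ = −tan φ · tan δ = −tan(-56.7°) × tan(+17.000°) = 0.4654, so H₀ = 1.0867 rad = 62.26°.
Daylight = 2H₀/(2π) × 24.00 h = (1.0867/π) × 24.00 = 8.30 h.

8.30 h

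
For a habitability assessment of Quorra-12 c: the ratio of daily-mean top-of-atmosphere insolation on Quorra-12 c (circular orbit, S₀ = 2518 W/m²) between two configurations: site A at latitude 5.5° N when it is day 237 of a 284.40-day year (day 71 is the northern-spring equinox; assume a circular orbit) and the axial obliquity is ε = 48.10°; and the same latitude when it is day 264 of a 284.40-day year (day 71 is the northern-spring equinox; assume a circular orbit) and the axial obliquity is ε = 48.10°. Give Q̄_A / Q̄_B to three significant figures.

— Configuration A (φ=+5.5°):
Solar longitude: λ_s = 360° × (237 − 71)/284.40 = 210.127°.
sin δ = sin 48.10° × sin 210.127° = -0.37358, so δ = -21.937°.
cos H₀ = −tan(+5.5°) tan(-21.937°) = 0.0388, H₀ = 1.5320 rad.
Bracket: H₀ sin φ sin δ + cos φ cos δ sin H₀ = 1.5320×0.09585×-0.37358 + 0.99540×0.92760×0.99925 = -0.054857 + 0.922641 = 0.867784.
Q̄ = (S₀/π) × [bracket] = (2518/π) × 0.867784 = 695.53 W/m².
— Configuration B (φ=+5.5°):
Solar longitude: λ_s = 360° × (264 − 71)/284.40 = 244.304°.
sin δ = sin 48.10° × sin 244.304° = -0.67070, so δ = -42.121°.
cos H₀ = −tan(+5.5°) tan(-42.121°) = 0.0871, H₀ = 1.4836 rad.
Bracket: H₀ sin φ sin δ + cos φ cos δ sin H₀ = 1.4836×0.09585×-0.67070 + 0.99540×0.74173×0.99620 = -0.095376 + 0.735512 = 0.640136.
Q̄ = (S₀/π) × [bracket] = (2518/π) × 0.640136 = 513.07 W/m².
Ratio Q̄_A / Q̄_B = 695.53 / 513.07 = 1.356.

Q̄_A / Q̄_B ≈ 1.36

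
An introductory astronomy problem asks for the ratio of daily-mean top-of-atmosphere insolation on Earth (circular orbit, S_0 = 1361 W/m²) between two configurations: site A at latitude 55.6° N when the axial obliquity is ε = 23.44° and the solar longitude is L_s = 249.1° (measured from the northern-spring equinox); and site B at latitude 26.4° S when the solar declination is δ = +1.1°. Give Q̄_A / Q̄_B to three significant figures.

— Configuration A (ϕ=+55.6°):
Solar declination: sin δ = sin ε · sin L_s = sin 23.44° × sin 249.1° = -0.37162, so δ = -21.815°.
cos h₀ = −tan(+55.6°) tan(-21.815°) = 0.5846, h₀ = 0.9464 rad.
Bracket: h₀ sin ϕ sin δ + cos ϕ cos δ sin h₀ = 0.9464×0.82511×-0.37162 + 0.56497×0.92839×0.81132 = -0.290192 + 0.425547 = 0.135355.
Q̄ = (S_0/π) × [bracket] = (1361/π) × 0.135355 = 58.638 W/m².
— Configuration B (ϕ=-26.4°):
cos h₀ = −tan(-26.4°) tan(+1.100°) = 0.0095, h₀ = 1.5613 rad.
Bracket: h₀ sin ϕ sin δ + cos ϕ cos δ sin h₀ = 1.5613×-0.44464×0.01920 + 0.89571×0.99982×0.99995 = -0.013329 + 0.895504 = 0.882175.
Q̄ = (S_0/π) × [bracket] = (1361/π) × 0.882175 = 382.18 W/m².
Ratio Q̄_A / Q̄_B = 58.638 / 382.18 = 0.1534.

Q̄_A / Q̄_B ≈ 0.153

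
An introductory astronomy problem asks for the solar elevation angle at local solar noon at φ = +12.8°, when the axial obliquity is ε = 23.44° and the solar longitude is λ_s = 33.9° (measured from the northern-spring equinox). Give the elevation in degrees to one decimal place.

Solar declination: sin δ = sin ε · sin λ_s = sin 23.44° × sin 33.9° = 0.22186, so δ = +12.819°.
At local noon the hour angle is zero, so the zenith angle equals |φ − δ| = |+12.8° − (+12.819°)| = 0.019°.
Elevation = 90° − 0.019° = 90.0°.

90.0°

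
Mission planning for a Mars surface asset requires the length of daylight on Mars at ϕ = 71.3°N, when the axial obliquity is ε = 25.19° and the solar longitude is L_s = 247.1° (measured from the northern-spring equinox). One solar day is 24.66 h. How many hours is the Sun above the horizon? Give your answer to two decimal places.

0.00 h

Solar declination: sin δ = sin ε · sin L_s = sin 25.19° × sin 247.1° = -0.39208, so δ = -23.084°.
cos h₀ = −tan ϕ · tan δ = 1.2592 ≥ 1, so the Sun never rises (polar night) and h₀ = 0.
Daylight = 2h₀/(2π) × 24.66 h = (0.0000/π) × 24.66 = 0.00 h.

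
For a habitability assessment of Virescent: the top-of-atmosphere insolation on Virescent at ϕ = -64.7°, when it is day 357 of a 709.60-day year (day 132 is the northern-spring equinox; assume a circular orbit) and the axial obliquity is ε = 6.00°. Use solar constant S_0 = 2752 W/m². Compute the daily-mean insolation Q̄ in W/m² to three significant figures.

Q̄ ≈ 262 W/m²

Solar longitude: L_s = 360° × (357 − 132)/709.60 = 114.149°.
sin δ = sin 6.00° × sin 114.149° = 0.09538, so δ = +5.473°.
cos h₀ = −tan(-64.7°) tan(+5.473°) = 0.2027, h₀ = 1.3667 rad.
Bracket: h₀ sin ϕ sin δ + cos ϕ cos δ sin h₀ = 1.3667×-0.90408×0.09538 + 0.42736×0.99544×0.97924 = -0.117852 + 0.416580 = 0.298728.
Q̄ = (S_0/π) × [bracket] = (2752/π) × 0.298728 = 261.7 W/m².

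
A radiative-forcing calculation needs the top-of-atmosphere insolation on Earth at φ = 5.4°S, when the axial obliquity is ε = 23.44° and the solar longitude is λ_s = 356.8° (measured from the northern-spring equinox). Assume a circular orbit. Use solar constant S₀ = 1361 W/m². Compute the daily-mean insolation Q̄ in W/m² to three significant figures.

Solar declination: sin δ = sin ε · sin λ_s = sin 23.44° × sin 356.8° = -0.02221, so δ = -1.272°.
cos H₀ = −tan(-5.4°) tan(-1.272°) = -0.0021, H₀ = 1.5729 rad.
Bracket: H₀ sin φ sin δ + cos φ cos δ sin H₀ = 1.5729×-0.09411×-0.02221 + 0.99556×0.99975×1.00000 = 0.003288 + 0.995311 = 0.998599.
Q̄ = (S₀/π) × [bracket] = (1361/π) × 0.998599 = 432.6 W/m².

Q̄ ≈ 433 W/m²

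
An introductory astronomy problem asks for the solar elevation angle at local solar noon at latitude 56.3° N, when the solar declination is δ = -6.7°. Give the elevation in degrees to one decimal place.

At local noon the hour angle is zero, so the zenith angle equals |φ − δ| = |+56.3° − (-6.700°)| = 63.000°.
Elevation = 90° − 63.000° = 27.0°.

27.0°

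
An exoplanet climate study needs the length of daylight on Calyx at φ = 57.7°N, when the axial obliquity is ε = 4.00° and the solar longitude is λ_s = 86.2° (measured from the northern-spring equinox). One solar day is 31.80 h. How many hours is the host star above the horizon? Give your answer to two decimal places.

Solar declination: sin δ = sin ε · sin λ_s = sin 4.00° × sin 86.2° = 0.06960, so δ = +3.991°.
cos H₀ = −tan φ · tan δ = −tan(+57.7°) × tan(+3.991°) = -0.1104, so H₀ = 1.6814 rad = 96.34°.
Daylight = 2H₀/(2π) × 31.80 h = (1.6814/π) × 31.80 = 17.02 h.

17.02 h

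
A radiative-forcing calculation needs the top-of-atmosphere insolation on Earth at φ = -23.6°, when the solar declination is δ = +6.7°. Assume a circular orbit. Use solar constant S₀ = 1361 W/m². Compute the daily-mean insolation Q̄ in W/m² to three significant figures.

Q̄ ≈ 363 W/m²

cos H₀ = −tan(-23.6°) tan(+6.700°) = 0.0513, H₀ = 1.5195 rad.
Bracket: H₀ sin φ sin δ + cos φ cos δ sin H₀ = 1.5195×-0.40035×0.11667 + 0.91636×0.99317×0.99868 = -0.070974 + 0.908900 = 0.837926.
Q̄ = (S₀/π) × [bracket] = (1361/π) × 0.837926 = 363.0 W/m².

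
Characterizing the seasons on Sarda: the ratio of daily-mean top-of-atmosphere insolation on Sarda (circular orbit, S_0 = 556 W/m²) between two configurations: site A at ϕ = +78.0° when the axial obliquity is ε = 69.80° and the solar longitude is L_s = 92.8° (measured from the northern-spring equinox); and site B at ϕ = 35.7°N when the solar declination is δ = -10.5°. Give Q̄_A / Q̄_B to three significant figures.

— Configuration A (ϕ=+78.0°):
Solar declination: sin δ = sin ε · sin L_s = sin 69.80° × sin 92.8° = 0.93737, so δ = +69.615°.
cos h₀ = −tan(+78.0°) tan(+69.615°) = -12.6604 ≤ −1 ⇒ polar day, h₀ = π.
Bracket: h₀ sin ϕ sin δ + cos ϕ cos δ sin h₀ = 3.1416×0.97815×0.93737 + 0.20791×0.34833×0.00000 = 2.880497 + 0.000000 = 2.880497.
Q̄ = (S_0/π) × [bracket] = (556/π) × 2.880497 = 509.79 W/m².
— Configuration B (ϕ=+35.7°):
cos h₀ = −tan(+35.7°) tan(-10.500°) = 0.1332, h₀ = 1.4372 rad.
Bracket: h₀ sin ϕ sin δ + cos ϕ cos δ sin h₀ = 1.4372×0.58354×-0.18224 + 0.81208×0.98325×0.99109 = -0.152838 + 0.791363 = 0.638525.
Q̄ = (S_0/π) × [bracket] = (556/π) × 0.638525 = 113.01 W/m².
Ratio Q̄_A / Q̄_B = 509.79 / 113.01 = 4.511.

Q̄_A / Q̄_B ≈ 4.51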